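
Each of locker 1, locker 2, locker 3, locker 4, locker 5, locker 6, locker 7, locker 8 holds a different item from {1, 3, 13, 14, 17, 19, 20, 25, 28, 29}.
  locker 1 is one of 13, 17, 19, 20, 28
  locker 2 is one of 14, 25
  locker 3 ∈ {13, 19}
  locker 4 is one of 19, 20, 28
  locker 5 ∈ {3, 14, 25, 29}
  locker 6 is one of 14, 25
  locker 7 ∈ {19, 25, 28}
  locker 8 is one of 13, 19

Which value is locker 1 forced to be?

locker 2 and locker 6 share exactly the 2 values {14, 25}; by pigeonhole those values go to them, so strike 14, 25 from locker 5, locker 7.
The 2 variables locker 3 and locker 8 are confined to {13, 19}, which locks those values in; drop them from locker 1, locker 4, locker 7.
locker 7's domain is down to {28}, so locker 7 = 28. Eliminate 28 elsewhere: locker 1, locker 4.
locker 4's domain is down to {20}, so locker 4 = 20. Remove 20 from locker 1.
So locker 1 = 17.

17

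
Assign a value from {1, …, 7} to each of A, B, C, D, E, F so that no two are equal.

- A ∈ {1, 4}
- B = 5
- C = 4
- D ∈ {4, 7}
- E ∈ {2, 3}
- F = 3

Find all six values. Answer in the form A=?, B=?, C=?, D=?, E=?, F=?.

A=1, B=5, C=4, D=7, E=2, F=3

B's domain is down to {5}, so B = 5.
That leaves C = 4. Eliminate 4 elsewhere: A, D.
D has just one choice, so D = 7.
That leaves F = 3. Strike 3 from E.
A must be 1 (only option left).
That leaves E = 2.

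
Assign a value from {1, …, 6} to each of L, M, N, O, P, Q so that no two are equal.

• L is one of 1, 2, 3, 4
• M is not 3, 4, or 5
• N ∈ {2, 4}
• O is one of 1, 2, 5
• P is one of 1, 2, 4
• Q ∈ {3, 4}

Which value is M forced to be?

Among the 6 variables, 5 fits only O (and all 6 values in {1, 2, 3, 4, 5, 6} must be used), so O = 5.
The 5 still-open variables together cover exactly {1, 2, 3, 4, 6} — 5 values for 5 variables — and 6 appears only in M's list, so M = 6.

6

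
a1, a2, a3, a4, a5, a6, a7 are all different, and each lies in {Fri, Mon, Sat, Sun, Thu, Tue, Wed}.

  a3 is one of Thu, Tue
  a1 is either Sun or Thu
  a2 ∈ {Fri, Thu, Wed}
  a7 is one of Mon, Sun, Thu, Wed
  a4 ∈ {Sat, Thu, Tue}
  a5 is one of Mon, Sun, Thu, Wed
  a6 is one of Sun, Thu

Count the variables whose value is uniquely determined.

3

Among the 7 variables, Fri fits only a2 (and all 7 values in {Fri, Mon, Sat, Sun, Thu, Tue, Wed} must be used), so a2 = Fri.
The 6 still-open variables draw from only 6 values {Mon, Sat, Sun, Thu, Tue, Wed}, so each is used; only a4 can be Sat, hence a4 = Sat.
Among the 5 still-open variables, Tue fits only a3 (and all 5 values in {Mon, Sun, Thu, Tue, Wed} must be used), so a3 = Tue.
a1 and a6 share exactly the 2 values {Sun, Thu}; by pigeonhole those values go to them, so strike Sun, Thu from a5, a7.
Determined: a2=Fri, a3=Tue, a4=Sat. The other variables each still have more than one consistent value. That makes 3.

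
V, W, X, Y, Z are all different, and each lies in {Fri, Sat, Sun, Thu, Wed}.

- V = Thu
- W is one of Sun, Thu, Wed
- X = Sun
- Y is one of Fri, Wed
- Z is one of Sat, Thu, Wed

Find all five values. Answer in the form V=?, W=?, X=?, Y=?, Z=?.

V=Thu, W=Wed, X=Sun, Y=Fri, Z=Sat

V must be Thu (only option left). Strike Thu from W, Z.
X must be Sun (only option left). Strike Sun from W.
That leaves W = Wed. Remove Wed from Y, Z.
That leaves Y = Fri.
Z has just one choice, so Z = Sat.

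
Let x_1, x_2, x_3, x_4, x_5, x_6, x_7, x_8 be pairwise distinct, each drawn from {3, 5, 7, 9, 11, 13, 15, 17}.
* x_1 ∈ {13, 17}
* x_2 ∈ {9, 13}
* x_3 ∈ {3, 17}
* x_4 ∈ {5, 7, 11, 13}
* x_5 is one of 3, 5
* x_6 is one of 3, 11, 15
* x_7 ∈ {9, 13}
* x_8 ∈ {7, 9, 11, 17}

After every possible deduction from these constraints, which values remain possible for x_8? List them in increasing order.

7, 11

The 8 variables draw from only 8 values {3, 5, 7, 9, 11, 13, 15, 17}, so each is used; only x_6 can be 15, hence x_6 = 15.
The 2 variables x_2 and x_7 are confined to {9, 13}, which locks those values in; drop them from x_1, x_4, x_8.
x_1 has just one choice, so x_1 = 17. Remove 17 from x_3, x_8.
x_3 has just one choice, so x_3 = 3. Remove 3 from x_5.
x_5 has just one choice, so x_5 = 5. Strike 5 from x_4.
No further eliminations apply; x_8 can still be any of 7, 11.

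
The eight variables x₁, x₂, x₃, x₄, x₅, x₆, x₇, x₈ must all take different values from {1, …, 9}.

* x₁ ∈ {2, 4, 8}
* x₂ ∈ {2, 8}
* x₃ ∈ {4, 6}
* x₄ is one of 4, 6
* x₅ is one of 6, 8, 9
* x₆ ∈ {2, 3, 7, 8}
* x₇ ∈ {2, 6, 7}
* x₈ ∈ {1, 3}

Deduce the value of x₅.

Among the 8 variables, 1 fits only x₈ (and all 8 values in {1, 2, 3, 4, 6, 7, 8, 9} must be used), so x₈ = 1.
Among the 7 still-open variables, 3 fits only x₆ (and all 7 values in {2, 3, 4, 6, 7, 8, 9} must be used), so x₆ = 3.
The 6 still-open variables together cover exactly {2, 4, 6, 7, 8, 9} — 6 values for 6 variables — and 7 appears only in x₇'s list, so x₇ = 7.
The 5 still-open variables draw from only 5 values {2, 4, 6, 8, 9}, so each is used; only x₅ can be 9, hence x₅ = 9.

9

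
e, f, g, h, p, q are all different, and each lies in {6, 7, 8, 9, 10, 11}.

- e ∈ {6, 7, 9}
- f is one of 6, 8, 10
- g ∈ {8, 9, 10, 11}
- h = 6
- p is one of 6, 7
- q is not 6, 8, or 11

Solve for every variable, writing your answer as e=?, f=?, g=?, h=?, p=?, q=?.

h has just one choice, so h = 6. Remove 6 from e, f, p.
p has just one choice, so p = 7. Strike 7 from e, q.
e has just one choice, so e = 9. So g, q can't be 9.
q's domain is down to {10}, so q = 10. Remove 10 from f, g.
f's domain is down to {8}, so f = 8. So g can't be 8.
That leaves g = 11.

e=9, f=8, g=11, h=6, p=7, q=10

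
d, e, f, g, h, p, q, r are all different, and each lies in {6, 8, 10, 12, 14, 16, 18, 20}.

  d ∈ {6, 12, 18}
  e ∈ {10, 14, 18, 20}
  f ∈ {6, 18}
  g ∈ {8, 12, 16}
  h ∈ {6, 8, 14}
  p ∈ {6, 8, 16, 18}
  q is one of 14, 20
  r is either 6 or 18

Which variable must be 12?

d

The 8 variables together cover exactly {6, 8, 10, 12, 14, 16, 18, 20} — 8 values for 8 variables — and 10 appears only in e's list, so e = 10.
The 7 still-open variables draw from only 7 values {6, 8, 12, 14, 16, 18, 20}, so each is used; only q can be 20, hence q = 20.
Among the 6 still-open variables, 14 fits only h (and all 6 values in {6, 8, 12, 14, 16, 18} must be used), so h = 14.
f and r share exactly the 2 values {6, 18}; by pigeonhole those values go to them, so strike 6, 18 from d, p.
So 12 goes to d.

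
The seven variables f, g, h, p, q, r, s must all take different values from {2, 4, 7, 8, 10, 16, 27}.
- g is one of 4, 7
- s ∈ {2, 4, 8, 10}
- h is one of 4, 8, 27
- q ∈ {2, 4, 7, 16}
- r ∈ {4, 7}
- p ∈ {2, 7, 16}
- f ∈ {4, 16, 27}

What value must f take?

Among the 7 variables, 10 fits only s (and all 7 values in {2, 4, 7, 8, 10, 16, 27} must be used), so s = 10.
Among the 6 still-open variables, 8 fits only h (and all 6 values in {2, 4, 7, 8, 16, 27} must be used), so h = 8.
Among the 5 still-open variables, 27 fits only f (and all 5 values in {2, 4, 7, 16, 27} must be used), so f = 27.

27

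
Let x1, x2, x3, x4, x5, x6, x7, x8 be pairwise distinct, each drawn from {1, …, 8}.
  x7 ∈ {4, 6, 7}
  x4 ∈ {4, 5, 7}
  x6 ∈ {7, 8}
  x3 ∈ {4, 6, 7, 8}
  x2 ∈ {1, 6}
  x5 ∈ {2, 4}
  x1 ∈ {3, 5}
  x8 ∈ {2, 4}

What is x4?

5

Among the 8 variables, 1 fits only x2 (and all 8 values in {1, 2, 3, 4, 5, 6, 7, 8} must be used), so x2 = 1.
Among the 7 still-open variables, 3 fits only x1 (and all 7 values in {2, 3, 4, 5, 6, 7, 8} must be used), so x1 = 3.
Among the 6 still-open variables, 5 fits only x4 (and all 6 values in {2, 4, 5, 6, 7, 8} must be used), so x4 = 5.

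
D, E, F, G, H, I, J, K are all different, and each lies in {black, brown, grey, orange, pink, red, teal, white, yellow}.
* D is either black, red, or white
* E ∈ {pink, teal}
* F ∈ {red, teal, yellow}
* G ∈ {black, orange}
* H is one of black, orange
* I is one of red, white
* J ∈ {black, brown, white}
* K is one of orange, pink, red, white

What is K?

pink

The 8 variables draw from only 8 values {black, brown, orange, pink, red, teal, white, yellow}, so each is used; only J can be brown, hence J = brown.
The 7 still-open variables together cover exactly {black, orange, pink, red, teal, white, yellow} — 7 values for 7 variables — and yellow appears only in F's list, so F = yellow.
Among the 6 still-open variables, teal fits only E (and all 6 values in {black, orange, pink, red, teal, white} must be used), so E = teal.
Among the 5 still-open variables, pink fits only K (and all 5 values in {black, orange, pink, red, white} must be used), so K = pink.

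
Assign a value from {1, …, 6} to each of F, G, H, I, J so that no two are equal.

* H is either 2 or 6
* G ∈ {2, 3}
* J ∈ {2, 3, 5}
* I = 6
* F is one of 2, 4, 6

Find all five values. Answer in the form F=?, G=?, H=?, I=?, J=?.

I's domain is down to {6}, so I = 6. So F, H can't be 6.
That leaves H = 2. Strike 2 from F, G, J.
F must be 4 (only option left).
G has just one choice, so G = 3. Strike 3 from J.
J has just one choice, so J = 5.

F=4, G=3, H=2, I=6, J=5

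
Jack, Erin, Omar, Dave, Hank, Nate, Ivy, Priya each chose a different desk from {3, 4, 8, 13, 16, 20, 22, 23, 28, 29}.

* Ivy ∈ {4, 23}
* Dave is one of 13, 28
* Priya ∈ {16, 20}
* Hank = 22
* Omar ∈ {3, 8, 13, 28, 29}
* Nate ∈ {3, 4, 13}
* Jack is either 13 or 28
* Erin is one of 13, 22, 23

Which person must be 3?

Hank's domain is down to {22}, so Hank = 22. So Erin can't be 22.
The 2 variables Jack and Dave are confined to {13, 28}, which locks those values in; drop them from Erin, Omar, Nate.
Erin must be 23 (only option left). Remove 23 from Ivy.
Ivy must be 4 (only option left). So Nate can't be 4.
So 3 goes to Nate.

Nate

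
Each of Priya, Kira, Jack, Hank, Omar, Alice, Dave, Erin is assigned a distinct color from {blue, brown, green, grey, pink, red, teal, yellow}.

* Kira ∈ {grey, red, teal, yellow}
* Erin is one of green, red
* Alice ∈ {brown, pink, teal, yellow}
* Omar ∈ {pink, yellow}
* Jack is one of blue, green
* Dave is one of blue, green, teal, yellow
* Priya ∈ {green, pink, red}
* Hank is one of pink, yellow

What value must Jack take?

Among the 8 variables, brown fits only Alice (and all 8 values in {blue, brown, green, grey, pink, red, teal, yellow} must be used), so Alice = brown.
The 7 still-open variables draw from only 7 values {blue, green, grey, pink, red, teal, yellow}, so each is used; only Kira can be grey, hence Kira = grey.
The 6 still-open variables together cover exactly {blue, green, pink, red, teal, yellow} — 6 values for 6 variables — and teal appears only in Dave's list, so Dave = teal.
The 5 still-open variables together cover exactly {blue, green, pink, red, yellow} — 5 values for 5 variables — and blue appears only in Jack's list, so Jack = blue.

blue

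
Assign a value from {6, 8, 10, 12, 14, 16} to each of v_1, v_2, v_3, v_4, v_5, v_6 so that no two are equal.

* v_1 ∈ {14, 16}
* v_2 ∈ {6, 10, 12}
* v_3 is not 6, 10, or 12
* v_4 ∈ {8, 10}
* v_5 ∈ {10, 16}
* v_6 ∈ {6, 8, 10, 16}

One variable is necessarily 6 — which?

The 6 variables together cover exactly {6, 8, 10, 12, 14, 16} — 6 values for 6 variables — and 12 appears only in v_2's list, so v_2 = 12.
Among the 5 still-open variables, 6 fits only v_6 (and all 5 values in {6, 8, 10, 14, 16} must be used), so v_6 = 6.

v_6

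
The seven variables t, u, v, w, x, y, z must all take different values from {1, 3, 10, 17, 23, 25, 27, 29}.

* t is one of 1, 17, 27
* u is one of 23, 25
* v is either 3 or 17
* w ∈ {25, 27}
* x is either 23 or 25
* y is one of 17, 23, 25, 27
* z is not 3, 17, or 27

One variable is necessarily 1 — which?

t

u and x share exactly the 2 values {23, 25}; by pigeonhole those values go to them, so strike 23, 25 from w, y, z.
w has just one choice, so w = 27. Eliminate 27 elsewhere: t, y.
y's domain is down to {17}, so y = 17. Remove 17 from t, v.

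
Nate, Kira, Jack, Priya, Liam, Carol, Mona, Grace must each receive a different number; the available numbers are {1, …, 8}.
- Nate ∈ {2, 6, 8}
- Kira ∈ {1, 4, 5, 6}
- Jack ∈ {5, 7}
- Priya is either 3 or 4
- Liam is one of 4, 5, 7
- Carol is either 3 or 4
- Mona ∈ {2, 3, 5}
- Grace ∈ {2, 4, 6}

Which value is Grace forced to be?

Among the 8 variables, 1 fits only Kira (and all 8 values in {1, 2, 3, 4, 5, 6, 7, 8} must be used), so Kira = 1.
The 7 still-open variables together cover exactly {2, 3, 4, 5, 6, 7, 8} — 7 values for 7 variables — and 8 appears only in Nate's list, so Nate = 8.
The 6 still-open variables together cover exactly {2, 3, 4, 5, 6, 7} — 6 values for 6 variables — and 6 appears only in Grace's list, so Grace = 6.

6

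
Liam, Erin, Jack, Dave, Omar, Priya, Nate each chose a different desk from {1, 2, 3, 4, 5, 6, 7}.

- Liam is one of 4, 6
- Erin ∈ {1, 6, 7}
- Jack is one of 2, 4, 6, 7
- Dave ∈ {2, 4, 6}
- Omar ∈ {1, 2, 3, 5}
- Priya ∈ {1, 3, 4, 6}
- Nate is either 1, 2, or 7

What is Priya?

3

The 7 variables draw from only 7 values {1, 2, 3, 4, 5, 6, 7}, so each is used; only Omar can be 5, hence Omar = 5.
The 6 still-open variables together cover exactly {1, 2, 3, 4, 6, 7} — 6 values for 6 variables — and 3 appears only in Priya's list, so Priya = 3.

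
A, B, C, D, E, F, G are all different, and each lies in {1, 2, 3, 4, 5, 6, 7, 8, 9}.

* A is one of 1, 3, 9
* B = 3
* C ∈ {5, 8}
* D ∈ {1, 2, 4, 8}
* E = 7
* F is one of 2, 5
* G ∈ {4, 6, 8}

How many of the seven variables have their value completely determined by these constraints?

B has just one choice, so B = 3. Eliminate 3 elsewhere: A.
E has just one choice, so E = 7.
Determined: B=3, E=7. The other variables each still have more than one consistent value. That makes 2.

2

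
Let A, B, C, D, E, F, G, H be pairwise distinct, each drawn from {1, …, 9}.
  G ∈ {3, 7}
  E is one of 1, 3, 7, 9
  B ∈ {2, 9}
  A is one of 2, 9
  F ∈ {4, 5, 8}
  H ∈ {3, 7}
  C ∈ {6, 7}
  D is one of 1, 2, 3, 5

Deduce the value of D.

5

The 2 variables A and B are confined to {2, 9}, which locks those values in; drop them from D, E.
G and H between them cover only {3, 7} — a naked pair. Remove those values from C, D, E.
C must be 6 (only option left).
E must be 1 (only option left). Eliminate 1 elsewhere: D.
So D = 5.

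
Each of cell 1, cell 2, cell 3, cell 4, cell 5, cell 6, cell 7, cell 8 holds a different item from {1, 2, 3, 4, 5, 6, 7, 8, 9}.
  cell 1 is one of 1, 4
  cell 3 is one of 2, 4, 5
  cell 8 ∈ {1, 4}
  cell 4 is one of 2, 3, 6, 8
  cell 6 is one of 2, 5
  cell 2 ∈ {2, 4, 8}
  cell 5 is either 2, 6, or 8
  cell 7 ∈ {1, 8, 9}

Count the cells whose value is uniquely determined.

4

The 8 variables draw from only 8 values {1, 2, 3, 4, 5, 6, 8, 9}, so each is used; only cell 4 can be 3, hence cell 4 = 3.
The 7 still-open variables draw from only 7 values {1, 2, 4, 5, 6, 8, 9}, so each is used; only cell 5 can be 6, hence cell 5 = 6.
Among the 6 still-open variables, 9 fits only cell 7 (and all 6 values in {1, 2, 4, 5, 8, 9} must be used), so cell 7 = 9.
Among the 5 still-open variables, 8 fits only cell 2 (and all 5 values in {1, 2, 4, 5, 8} must be used), so cell 2 = 8.
cell 1 and cell 8 between them cover only {1, 4} — a naked pair. Remove those values from cell 3.
Determined: cell 2=8, cell 4=3, cell 5=6, cell 7=9. The other cells each still have more than one consistent value. That makes 4.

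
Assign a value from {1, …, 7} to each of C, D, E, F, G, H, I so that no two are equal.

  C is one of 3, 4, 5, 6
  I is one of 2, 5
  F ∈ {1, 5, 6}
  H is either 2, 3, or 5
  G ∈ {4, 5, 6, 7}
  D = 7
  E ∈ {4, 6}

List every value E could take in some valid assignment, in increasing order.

D has just one choice, so D = 7. Strike 7 from G.
Among the 6 still-open variables, 1 fits only F (and all 6 values in {1, 2, 3, 4, 5, 6} must be used), so F = 1.
No further eliminations apply; E can still be any of 4, 6.

4, 6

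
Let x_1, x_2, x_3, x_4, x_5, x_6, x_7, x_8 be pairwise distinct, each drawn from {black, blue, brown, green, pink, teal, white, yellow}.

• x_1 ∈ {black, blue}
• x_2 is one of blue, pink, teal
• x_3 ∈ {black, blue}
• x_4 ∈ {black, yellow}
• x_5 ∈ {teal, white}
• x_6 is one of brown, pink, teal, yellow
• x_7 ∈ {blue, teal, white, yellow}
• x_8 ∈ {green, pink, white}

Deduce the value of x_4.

The 8 variables draw from only 8 values {black, blue, brown, green, pink, teal, white, yellow}, so each is used; only x_6 can be brown, hence x_6 = brown.
The 7 still-open variables together cover exactly {black, blue, green, pink, teal, white, yellow} — 7 values for 7 variables — and green appears only in x_8's list, so x_8 = green.
The 6 still-open variables together cover exactly {black, blue, pink, teal, white, yellow} — 6 values for 6 variables — and pink appears only in x_2's list, so x_2 = pink.
The 2 variables x_1 and x_3 are confined to {black, blue}, which locks those values in; drop them from x_4, x_7.
So x_4 = yellow.

yellow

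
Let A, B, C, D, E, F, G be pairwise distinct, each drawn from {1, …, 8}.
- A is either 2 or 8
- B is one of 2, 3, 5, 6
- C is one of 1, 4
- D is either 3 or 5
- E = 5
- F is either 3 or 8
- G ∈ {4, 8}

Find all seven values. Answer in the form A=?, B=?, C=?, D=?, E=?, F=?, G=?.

A=2, B=6, C=1, D=3, E=5, F=8, G=4

E's domain is down to {5}, so E = 5. Remove 5 from B, D.
D has just one choice, so D = 3. Eliminate 3 elsewhere: B, F.
F must be 8 (only option left). Eliminate 8 elsewhere: A, G.
G's domain is down to {4}, so G = 4. Strike 4 from C.
That leaves A = 2. Eliminate 2 elsewhere: B.
B's domain is down to {6}, so B = 6.
That leaves C = 1.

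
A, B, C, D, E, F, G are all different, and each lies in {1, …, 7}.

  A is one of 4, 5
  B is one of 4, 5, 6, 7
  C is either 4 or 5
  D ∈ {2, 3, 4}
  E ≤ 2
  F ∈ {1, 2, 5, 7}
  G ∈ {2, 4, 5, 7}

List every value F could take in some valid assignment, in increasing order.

The 7 variables together cover exactly {1, 2, 3, 4, 5, 6, 7} — 7 values for 7 variables — and 3 appears only in D's list, so D = 3.
The 6 still-open variables together cover exactly {1, 2, 4, 5, 6, 7} — 6 values for 6 variables — and 6 appears only in B's list, so B = 6.
A and C share exactly the 2 values {4, 5}; by pigeonhole those values go to them, so strike 4, 5 from F, G.
No further eliminations apply; F can still be any of 1, 2, 7.

1, 2, 7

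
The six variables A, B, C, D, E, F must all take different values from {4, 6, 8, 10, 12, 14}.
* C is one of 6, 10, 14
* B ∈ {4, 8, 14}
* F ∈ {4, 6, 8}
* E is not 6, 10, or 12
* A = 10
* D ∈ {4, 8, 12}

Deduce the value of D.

12

A must be 10 (only option left). Eliminate 10 elsewhere: C.
The 5 still-open variables together cover exactly {4, 6, 8, 12, 14} — 5 values for 5 variables — and 12 appears only in D's list, so D = 12.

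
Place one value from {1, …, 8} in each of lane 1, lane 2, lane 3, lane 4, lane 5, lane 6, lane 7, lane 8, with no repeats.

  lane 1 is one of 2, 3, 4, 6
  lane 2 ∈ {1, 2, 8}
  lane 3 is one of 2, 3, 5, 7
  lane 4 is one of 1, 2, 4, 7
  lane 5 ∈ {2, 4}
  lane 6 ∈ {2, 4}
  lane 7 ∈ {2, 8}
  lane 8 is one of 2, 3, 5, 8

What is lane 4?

7

Among the 8 variables, 6 fits only lane 1 (and all 8 values in {1, 2, 3, 4, 5, 6, 7, 8} must be used), so lane 1 = 6.
lane 5 and lane 6 between them cover only {2, 4} — a naked pair. Remove those values from lane 2, lane 3, lane 4, lane 7, lane 8.
lane 7 must be 8 (only option left). Remove 8 from lane 2, lane 8.
That leaves lane 2 = 1. So lane 4 can't be 1.
So lane 4 = 7.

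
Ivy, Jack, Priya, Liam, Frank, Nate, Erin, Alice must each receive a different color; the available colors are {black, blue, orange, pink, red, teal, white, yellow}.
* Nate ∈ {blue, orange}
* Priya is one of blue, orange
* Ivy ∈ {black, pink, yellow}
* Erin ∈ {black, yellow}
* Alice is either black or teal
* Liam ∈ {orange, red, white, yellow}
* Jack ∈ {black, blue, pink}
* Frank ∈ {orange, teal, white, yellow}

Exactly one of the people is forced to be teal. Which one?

Alice

The 8 variables draw from only 8 values {black, blue, orange, pink, red, teal, white, yellow}, so each is used; only Liam can be red, hence Liam = red.
The 7 still-open variables draw from only 7 values {black, blue, orange, pink, teal, white, yellow}, so each is used; only Frank can be white, hence Frank = white.
Among the 6 still-open variables, teal fits only Alice (and all 6 values in {black, blue, orange, pink, teal, yellow} must be used), so Alice = teal.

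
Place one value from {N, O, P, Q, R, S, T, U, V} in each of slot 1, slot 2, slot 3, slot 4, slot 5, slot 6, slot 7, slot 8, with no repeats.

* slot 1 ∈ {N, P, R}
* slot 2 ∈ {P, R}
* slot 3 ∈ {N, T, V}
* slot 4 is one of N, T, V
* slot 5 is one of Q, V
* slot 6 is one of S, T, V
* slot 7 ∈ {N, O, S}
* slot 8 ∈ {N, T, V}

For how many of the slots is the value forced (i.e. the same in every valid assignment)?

The 8 variables together cover exactly {N, O, P, Q, R, S, T, V} — 8 values for 8 variables — and O appears only in slot 7's list, so slot 7 = O.
The 7 still-open variables draw from only 7 values {N, P, Q, R, S, T, V}, so each is used; only slot 5 can be Q, hence slot 5 = Q.
Among the 6 still-open variables, S fits only slot 6 (and all 6 values in {N, P, R, S, T, V} must be used), so slot 6 = S.
The 3 variables slot 3, slot 4, slot 8 are confined to {N, T, V}, which locks those values in; drop them from slot 1.
Determined: slot 5=Q, slot 6=S, slot 7=O. The other slots each still have more than one consistent value. That makes 3.

3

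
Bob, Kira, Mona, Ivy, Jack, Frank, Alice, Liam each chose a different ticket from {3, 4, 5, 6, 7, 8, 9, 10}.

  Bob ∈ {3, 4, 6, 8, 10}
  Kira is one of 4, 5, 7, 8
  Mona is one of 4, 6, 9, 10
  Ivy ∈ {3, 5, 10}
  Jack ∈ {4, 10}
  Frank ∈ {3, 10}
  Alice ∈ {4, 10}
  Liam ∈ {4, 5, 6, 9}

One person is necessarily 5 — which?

Among the 8 variables, 7 fits only Kira (and all 8 values in {3, 4, 5, 6, 7, 8, 9, 10} must be used), so Kira = 7.
Among the 7 still-open variables, 8 fits only Bob (and all 7 values in {3, 4, 5, 6, 8, 9, 10} must be used), so Bob = 8.
Jack and Alice between them cover only {4, 10} — a naked pair. Remove those values from Mona, Ivy, Frank, Liam.
Frank has just one choice, so Frank = 3. So Ivy can't be 3.
So 5 goes to Ivy.

Ivy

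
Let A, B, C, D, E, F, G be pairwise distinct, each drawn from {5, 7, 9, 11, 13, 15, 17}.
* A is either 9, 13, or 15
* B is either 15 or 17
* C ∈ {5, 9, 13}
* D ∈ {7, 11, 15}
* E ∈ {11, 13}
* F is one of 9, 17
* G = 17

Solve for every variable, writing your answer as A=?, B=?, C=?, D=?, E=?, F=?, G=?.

A=13, B=15, C=5, D=7, E=11, F=9, G=17

G must be 17 (only option left). Strike 17 from B, F.
That leaves B = 15. So A, D can't be 15.
F has just one choice, so F = 9. Eliminate 9 elsewhere: A, C.
A has just one choice, so A = 13. Eliminate 13 elsewhere: C, E.
C must be 5 (only option left).
E must be 11 (only option left). So D can't be 11.
D's domain is down to {7}, so D = 7.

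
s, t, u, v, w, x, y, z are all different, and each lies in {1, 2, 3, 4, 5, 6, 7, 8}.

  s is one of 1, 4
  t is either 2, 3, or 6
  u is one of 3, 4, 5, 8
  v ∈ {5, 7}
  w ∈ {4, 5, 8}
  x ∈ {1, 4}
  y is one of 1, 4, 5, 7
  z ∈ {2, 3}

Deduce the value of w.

8

The 8 variables together cover exactly {1, 2, 3, 4, 5, 6, 7, 8} — 8 values for 8 variables — and 6 appears only in t's list, so t = 6.
The 7 still-open variables draw from only 7 values {1, 2, 3, 4, 5, 7, 8}, so each is used; only z can be 2, hence z = 2.
Among the 6 still-open variables, 3 fits only u (and all 6 values in {1, 3, 4, 5, 7, 8} must be used), so u = 3.
The 5 still-open variables draw from only 5 values {1, 4, 5, 7, 8}, so each is used; only w can be 8, hence w = 8.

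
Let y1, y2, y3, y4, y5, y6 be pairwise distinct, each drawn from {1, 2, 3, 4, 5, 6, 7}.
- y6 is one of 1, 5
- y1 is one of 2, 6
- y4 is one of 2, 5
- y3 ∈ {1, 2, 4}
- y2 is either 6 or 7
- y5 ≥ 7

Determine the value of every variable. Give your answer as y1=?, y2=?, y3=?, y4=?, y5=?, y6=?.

y5's domain is down to {7}, so y5 = 7. Strike 7 from y2.
y2 must be 6 (only option left). Eliminate 6 elsewhere: y1.
That leaves y1 = 2. Strike 2 from y3, y4.
y4 must be 5 (only option left). So y6 can't be 5.
y6 has just one choice, so y6 = 1. Strike 1 from y3.
y3's domain is down to {4}, so y3 = 4.

y1=2, y2=6, y3=4, y4=5, y5=7, y6=1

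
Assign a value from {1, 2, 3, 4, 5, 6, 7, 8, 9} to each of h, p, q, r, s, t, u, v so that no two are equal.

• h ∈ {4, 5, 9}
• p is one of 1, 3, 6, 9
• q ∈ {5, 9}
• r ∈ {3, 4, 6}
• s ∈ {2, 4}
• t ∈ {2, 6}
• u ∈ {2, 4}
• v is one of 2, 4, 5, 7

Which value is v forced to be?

The 8 variables together cover exactly {1, 2, 3, 4, 5, 6, 7, 9} — 8 values for 8 variables — and 1 appears only in p's list, so p = 1.
The 7 still-open variables together cover exactly {2, 3, 4, 5, 6, 7, 9} — 7 values for 7 variables — and 3 appears only in r's list, so r = 3.
Among the 6 still-open variables, 6 fits only t (and all 6 values in {2, 4, 5, 6, 7, 9} must be used), so t = 6.
The 5 still-open variables draw from only 5 values {2, 4, 5, 7, 9}, so each is used; only v can be 7, hence v = 7.

7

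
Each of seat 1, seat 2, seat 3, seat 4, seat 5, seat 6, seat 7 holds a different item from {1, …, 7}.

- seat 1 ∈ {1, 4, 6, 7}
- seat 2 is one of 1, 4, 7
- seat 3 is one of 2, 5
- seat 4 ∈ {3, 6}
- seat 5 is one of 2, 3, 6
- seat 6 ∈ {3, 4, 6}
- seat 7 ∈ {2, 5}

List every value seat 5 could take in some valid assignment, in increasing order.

seat 3 and seat 7 between them cover only {2, 5} — a naked pair. Remove those values from seat 5.
seat 4 and seat 5 between them cover only {3, 6} — a naked pair. Remove those values from seat 1, seat 6.
seat 6 must be 4 (only option left). Eliminate 4 elsewhere: seat 1, seat 2.
No further eliminations apply; seat 5 can still be any of 3, 6.

3, 6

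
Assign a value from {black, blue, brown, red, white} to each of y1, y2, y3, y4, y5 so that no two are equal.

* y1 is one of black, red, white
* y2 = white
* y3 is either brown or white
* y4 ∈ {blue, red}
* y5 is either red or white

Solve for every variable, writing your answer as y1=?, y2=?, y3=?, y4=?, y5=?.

y1=black, y2=white, y3=brown, y4=blue, y5=red

y2 has just one choice, so y2 = white. Remove white from y1, y3, y5.
y3 must be brown (only option left).
That leaves y5 = red. Strike red from y1, y4.
y1 must be black (only option left).
y4 has just one choice, so y4 = blue.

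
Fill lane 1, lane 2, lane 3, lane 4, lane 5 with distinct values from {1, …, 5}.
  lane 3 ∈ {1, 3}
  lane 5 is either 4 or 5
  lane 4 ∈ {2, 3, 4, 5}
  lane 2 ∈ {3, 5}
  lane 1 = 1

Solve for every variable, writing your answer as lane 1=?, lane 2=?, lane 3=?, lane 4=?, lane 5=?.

lane 1=1, lane 2=5, lane 3=3, lane 4=2, lane 5=4

lane 1's domain is down to {1}, so lane 1 = 1. So lane 3 can't be 1.
lane 3's domain is down to {3}, so lane 3 = 3. Strike 3 from lane 2, lane 4.
lane 2's domain is down to {5}, so lane 2 = 5. So lane 4, lane 5 can't be 5.
That leaves lane 5 = 4. Remove 4 from lane 4.
lane 4's domain is down to {2}, so lane 4 = 2.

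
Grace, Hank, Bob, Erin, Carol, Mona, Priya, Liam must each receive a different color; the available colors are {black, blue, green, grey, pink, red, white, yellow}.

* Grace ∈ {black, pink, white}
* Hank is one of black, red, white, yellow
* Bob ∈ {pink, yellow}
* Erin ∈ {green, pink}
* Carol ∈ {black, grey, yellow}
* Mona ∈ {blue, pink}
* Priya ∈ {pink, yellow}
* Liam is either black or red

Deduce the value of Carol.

grey

Among the 8 variables, blue fits only Mona (and all 8 values in {black, blue, green, grey, pink, red, white, yellow} must be used), so Mona = blue.
The 7 still-open variables draw from only 7 values {black, green, grey, pink, red, white, yellow}, so each is used; only Erin can be green, hence Erin = green.
The 6 still-open variables draw from only 6 values {black, grey, pink, red, white, yellow}, so each is used; only Carol can be grey, hence Carol = grey.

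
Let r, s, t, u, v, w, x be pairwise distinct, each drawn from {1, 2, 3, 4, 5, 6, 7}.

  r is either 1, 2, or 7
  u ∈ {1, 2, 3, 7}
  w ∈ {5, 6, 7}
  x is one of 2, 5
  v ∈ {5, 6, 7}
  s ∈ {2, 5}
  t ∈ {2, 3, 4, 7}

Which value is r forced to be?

1

Among the 7 variables, 4 fits only t (and all 7 values in {1, 2, 3, 4, 5, 6, 7} must be used), so t = 4.
The 6 still-open variables draw from only 6 values {1, 2, 3, 5, 6, 7}, so each is used; only u can be 3, hence u = 3.
Among the 5 still-open variables, 1 fits only r (and all 5 values in {1, 2, 5, 6, 7} must be used), so r = 1.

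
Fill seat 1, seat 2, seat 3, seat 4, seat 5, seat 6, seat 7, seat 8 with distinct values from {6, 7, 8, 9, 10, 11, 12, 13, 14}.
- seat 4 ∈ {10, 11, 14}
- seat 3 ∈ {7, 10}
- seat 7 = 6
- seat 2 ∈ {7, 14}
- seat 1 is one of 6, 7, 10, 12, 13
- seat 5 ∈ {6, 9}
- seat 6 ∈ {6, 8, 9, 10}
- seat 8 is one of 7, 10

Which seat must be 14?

seat 2

seat 7's domain is down to {6}, so seat 7 = 6. Strike 6 from seat 1, seat 5, seat 6.
seat 5 must be 9 (only option left). Remove 9 from seat 6.
seat 3 and seat 8 share exactly the 2 values {7, 10}; by pigeonhole those values go to them, so strike 7, 10 from seat 1, seat 2, seat 4, seat 6.
So 14 goes to seat 2.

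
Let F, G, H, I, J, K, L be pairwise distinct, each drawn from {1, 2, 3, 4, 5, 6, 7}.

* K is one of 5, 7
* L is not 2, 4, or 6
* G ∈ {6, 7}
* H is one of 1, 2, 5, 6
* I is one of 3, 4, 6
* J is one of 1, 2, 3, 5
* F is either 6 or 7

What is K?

5

The 7 variables draw from only 7 values {1, 2, 3, 4, 5, 6, 7}, so each is used; only I can be 4, hence I = 4.
The 2 variables F and G are confined to {6, 7}, which locks those values in; drop them from H, K, L.
So K = 5.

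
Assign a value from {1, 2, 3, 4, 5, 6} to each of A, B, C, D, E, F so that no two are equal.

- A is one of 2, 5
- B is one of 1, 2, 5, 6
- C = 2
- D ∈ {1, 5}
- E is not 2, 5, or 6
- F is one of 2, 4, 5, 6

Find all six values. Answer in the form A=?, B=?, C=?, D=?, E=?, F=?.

C's domain is down to {2}, so C = 2. So A, B, F can't be 2.
A has just one choice, so A = 5. Eliminate 5 elsewhere: B, D, F.
D must be 1 (only option left). So B, E can't be 1.
That leaves B = 6. Strike 6 from F.
F has just one choice, so F = 4. Eliminate 4 elsewhere: E.
E has just one choice, so E = 3.

A=5, B=6, C=2, D=1, E=3, F=4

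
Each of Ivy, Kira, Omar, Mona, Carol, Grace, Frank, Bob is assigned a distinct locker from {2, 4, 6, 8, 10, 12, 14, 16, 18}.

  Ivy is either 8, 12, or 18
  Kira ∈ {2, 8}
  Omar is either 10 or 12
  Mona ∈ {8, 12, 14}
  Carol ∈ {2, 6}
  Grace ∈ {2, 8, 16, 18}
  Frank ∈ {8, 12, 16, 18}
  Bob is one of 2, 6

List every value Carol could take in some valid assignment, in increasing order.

The 8 variables together cover exactly {2, 6, 8, 10, 12, 14, 16, 18} — 8 values for 8 variables — and 10 appears only in Omar's list, so Omar = 10.
The 7 still-open variables draw from only 7 values {2, 6, 8, 12, 14, 16, 18}, so each is used; only Mona can be 14, hence Mona = 14.
Carol and Bob between them cover only {2, 6} — a naked pair. Remove those values from Kira, Grace.
That leaves Kira = 8. So Ivy, Grace, Frank can't be 8.
No further eliminations apply; Carol can still be any of 2, 6.

2, 6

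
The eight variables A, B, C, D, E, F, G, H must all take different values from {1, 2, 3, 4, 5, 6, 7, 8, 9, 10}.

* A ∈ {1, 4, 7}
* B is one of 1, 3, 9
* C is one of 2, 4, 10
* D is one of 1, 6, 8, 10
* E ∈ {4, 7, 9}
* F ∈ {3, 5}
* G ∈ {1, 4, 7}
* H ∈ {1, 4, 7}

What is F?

5

A, G, H share exactly the 3 values {1, 4, 7}; by pigeonhole those values go to them, so strike 1, 4, 7 from B, C, D, E.
That leaves E = 9. Remove 9 from B.
That leaves B = 3. Remove 3 from F.
So F = 5.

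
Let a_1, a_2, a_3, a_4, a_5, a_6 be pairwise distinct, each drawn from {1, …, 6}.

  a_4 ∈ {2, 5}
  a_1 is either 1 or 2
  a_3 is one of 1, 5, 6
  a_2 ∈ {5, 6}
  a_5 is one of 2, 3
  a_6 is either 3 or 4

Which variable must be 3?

a_5

Among the 6 variables, 4 fits only a_6 (and all 6 values in {1, 2, 3, 4, 5, 6} must be used), so a_6 = 4.
The 5 still-open variables draw from only 5 values {1, 2, 3, 5, 6}, so each is used; only a_5 can be 3, hence a_5 = 3.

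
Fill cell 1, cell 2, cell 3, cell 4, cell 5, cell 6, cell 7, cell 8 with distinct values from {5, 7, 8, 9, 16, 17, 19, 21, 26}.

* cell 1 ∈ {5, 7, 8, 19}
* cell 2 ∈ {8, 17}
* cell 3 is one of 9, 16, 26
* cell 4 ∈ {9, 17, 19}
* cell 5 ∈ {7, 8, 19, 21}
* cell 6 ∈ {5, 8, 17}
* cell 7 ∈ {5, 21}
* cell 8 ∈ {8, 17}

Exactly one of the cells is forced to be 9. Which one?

cell 4

The 2 variables cell 2 and cell 8 are confined to {8, 17}, which locks those values in; drop them from cell 1, cell 4, cell 5, cell 6.
cell 6 must be 5 (only option left). Strike 5 from cell 1, cell 7.
That leaves cell 7 = 21. Eliminate 21 elsewhere: cell 5.
cell 1 and cell 5 between them cover only {7, 19} — a naked pair. Remove those values from cell 4.
So 9 goes to cell 4.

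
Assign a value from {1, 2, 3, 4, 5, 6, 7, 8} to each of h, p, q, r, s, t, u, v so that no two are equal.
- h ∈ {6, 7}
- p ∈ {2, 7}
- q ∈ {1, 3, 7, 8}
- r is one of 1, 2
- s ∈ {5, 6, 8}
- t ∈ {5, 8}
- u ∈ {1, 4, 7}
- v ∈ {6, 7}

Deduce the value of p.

2

Among the 8 variables, 3 fits only q (and all 8 values in {1, 2, 3, 4, 5, 6, 7, 8} must be used), so q = 3.
Among the 7 still-open variables, 4 fits only u (and all 7 values in {1, 2, 4, 5, 6, 7, 8} must be used), so u = 4.
The 6 still-open variables draw from only 6 values {1, 2, 5, 6, 7, 8}, so each is used; only r can be 1, hence r = 1.
The 5 still-open variables together cover exactly {2, 5, 6, 7, 8} — 5 values for 5 variables — and 2 appears only in p's list, so p = 2.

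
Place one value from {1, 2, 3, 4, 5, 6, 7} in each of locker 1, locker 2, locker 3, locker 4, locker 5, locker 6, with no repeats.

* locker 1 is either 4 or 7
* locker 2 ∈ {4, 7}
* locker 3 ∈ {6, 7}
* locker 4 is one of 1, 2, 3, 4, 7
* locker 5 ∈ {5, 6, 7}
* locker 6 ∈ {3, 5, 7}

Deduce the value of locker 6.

3

locker 1 and locker 2 between them cover only {4, 7} — a naked pair. Remove those values from locker 3, locker 4, locker 5, locker 6.
locker 3 must be 6 (only option left). Eliminate 6 elsewhere: locker 5.
locker 5 has just one choice, so locker 5 = 5. Eliminate 5 elsewhere: locker 6.
So locker 6 = 3.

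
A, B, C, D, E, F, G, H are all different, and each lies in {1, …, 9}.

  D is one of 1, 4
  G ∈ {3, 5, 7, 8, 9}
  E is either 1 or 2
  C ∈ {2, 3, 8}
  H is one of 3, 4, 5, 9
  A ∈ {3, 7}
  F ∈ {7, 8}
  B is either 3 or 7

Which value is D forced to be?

The 2 variables A and B are confined to {3, 7}, which locks those values in; drop them from C, F, G, H.
F must be 8 (only option left). Eliminate 8 elsewhere: C, G.
That leaves C = 2. Eliminate 2 elsewhere: E.
E must be 1 (only option left). Remove 1 from D.
So D = 4.

4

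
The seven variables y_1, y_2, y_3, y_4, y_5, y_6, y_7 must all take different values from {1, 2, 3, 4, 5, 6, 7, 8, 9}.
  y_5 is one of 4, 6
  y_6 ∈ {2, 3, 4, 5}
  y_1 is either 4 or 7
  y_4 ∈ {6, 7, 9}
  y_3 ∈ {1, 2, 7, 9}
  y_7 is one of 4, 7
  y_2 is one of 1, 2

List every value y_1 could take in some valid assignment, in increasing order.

4, 7

y_1 and y_7 share exactly the 2 values {4, 7}; by pigeonhole those values go to them, so strike 4, 7 from y_3, y_4, y_5, y_6.
y_5's domain is down to {6}, so y_5 = 6. So y_4 can't be 6.
That leaves y_4 = 9. Strike 9 from y_3.
y_2 and y_3 share exactly the 2 values {1, 2}; by pigeonhole those values go to them, so strike 1, 2 from y_6.
No further eliminations apply; y_1 can still be any of 4, 7.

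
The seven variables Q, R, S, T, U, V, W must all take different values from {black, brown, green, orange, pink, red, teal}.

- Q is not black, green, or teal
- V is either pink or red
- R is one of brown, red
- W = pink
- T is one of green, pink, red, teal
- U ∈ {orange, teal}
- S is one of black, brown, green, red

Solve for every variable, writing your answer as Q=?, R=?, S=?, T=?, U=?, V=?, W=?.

Q=orange, R=brown, S=black, T=green, U=teal, V=red, W=pink

W's domain is down to {pink}, so W = pink. So Q, T, V can't be pink.
That leaves V = red. Remove red from Q, R, S, T.
R has just one choice, so R = brown. Strike brown from Q, S.
Q must be orange (only option left). So U can't be orange.
U's domain is down to {teal}, so U = teal. Eliminate teal elsewhere: T.
That leaves T = green. Remove green from S.
S must be black (only option left).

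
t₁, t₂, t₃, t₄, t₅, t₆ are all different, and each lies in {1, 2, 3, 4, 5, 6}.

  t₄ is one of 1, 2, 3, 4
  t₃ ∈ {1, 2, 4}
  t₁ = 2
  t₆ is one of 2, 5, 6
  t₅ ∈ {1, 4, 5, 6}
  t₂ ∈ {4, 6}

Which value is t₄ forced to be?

3

t₁ has just one choice, so t₁ = 2. So t₃, t₄, t₆ can't be 2.
The 5 still-open variables draw from only 5 values {1, 3, 4, 5, 6}, so each is used; only t₄ can be 3, hence t₄ = 3.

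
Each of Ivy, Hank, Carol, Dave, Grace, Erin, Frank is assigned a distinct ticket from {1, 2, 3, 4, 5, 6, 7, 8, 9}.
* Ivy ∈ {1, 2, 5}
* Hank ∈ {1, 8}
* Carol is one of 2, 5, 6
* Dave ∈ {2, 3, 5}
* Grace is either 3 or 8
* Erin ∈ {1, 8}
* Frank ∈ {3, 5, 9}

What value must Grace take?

The 7 variables draw from only 7 values {1, 2, 3, 5, 6, 8, 9}, so each is used; only Carol can be 6, hence Carol = 6.
The 6 still-open variables draw from only 6 values {1, 2, 3, 5, 8, 9}, so each is used; only Frank can be 9, hence Frank = 9.
The 2 variables Hank and Erin are confined to {1, 8}, which locks those values in; drop them from Ivy, Grace.
So Grace = 3.

3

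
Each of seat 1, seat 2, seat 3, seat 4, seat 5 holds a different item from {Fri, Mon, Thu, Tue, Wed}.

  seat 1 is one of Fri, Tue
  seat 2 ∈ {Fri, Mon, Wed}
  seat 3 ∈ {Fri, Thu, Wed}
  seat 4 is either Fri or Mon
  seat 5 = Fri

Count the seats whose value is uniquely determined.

seat 5's domain is down to {Fri}, so seat 5 = Fri. So seat 1, seat 2, seat 3, seat 4 can't be Fri.
seat 1 must be Tue (only option left).
seat 4 must be Mon (only option left). So seat 2 can't be Mon.
That leaves seat 2 = Wed. So seat 3 can't be Wed.
seat 3's domain is down to {Thu}, so seat 3 = Thu.
Every seat is fixed: seat 1=Tue, seat 2=Wed, seat 3=Thu, seat 4=Mon, seat 5=Fri. That makes 5.

5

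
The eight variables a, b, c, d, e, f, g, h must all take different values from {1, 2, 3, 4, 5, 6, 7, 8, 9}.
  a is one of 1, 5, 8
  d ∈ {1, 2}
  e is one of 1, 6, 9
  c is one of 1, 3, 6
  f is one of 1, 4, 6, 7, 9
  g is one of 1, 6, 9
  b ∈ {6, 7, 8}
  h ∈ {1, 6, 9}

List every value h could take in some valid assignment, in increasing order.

e, g, h between them cover only {1, 6, 9} — a naked triple. Remove those values from a, b, c, d, f.
c has just one choice, so c = 3.
d must be 2 (only option left).
No further eliminations apply; h can still be any of 1, 6, 9.

1, 6, 9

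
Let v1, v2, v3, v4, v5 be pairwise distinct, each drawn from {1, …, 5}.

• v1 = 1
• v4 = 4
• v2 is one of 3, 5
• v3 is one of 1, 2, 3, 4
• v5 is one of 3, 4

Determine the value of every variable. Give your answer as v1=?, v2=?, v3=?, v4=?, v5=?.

v1's domain is down to {1}, so v1 = 1. So v3 can't be 1.
v4 has just one choice, so v4 = 4. Strike 4 from v3, v5.
v5 has just one choice, so v5 = 3. Strike 3 from v2, v3.
v2 must be 5 (only option left).
v3 has just one choice, so v3 = 2.

v1=1, v2=5, v3=2, v4=4, v5=3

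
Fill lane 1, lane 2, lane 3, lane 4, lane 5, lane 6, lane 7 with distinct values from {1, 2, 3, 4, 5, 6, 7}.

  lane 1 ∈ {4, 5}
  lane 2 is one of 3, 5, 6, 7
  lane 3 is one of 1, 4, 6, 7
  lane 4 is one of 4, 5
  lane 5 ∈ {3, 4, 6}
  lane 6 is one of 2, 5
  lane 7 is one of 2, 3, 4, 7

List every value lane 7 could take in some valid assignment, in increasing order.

The 7 variables together cover exactly {1, 2, 3, 4, 5, 6, 7} — 7 values for 7 variables — and 1 appears only in lane 3's list, so lane 3 = 1.
lane 1 and lane 4 share exactly the 2 values {4, 5}; by pigeonhole those values go to them, so strike 4, 5 from lane 2, lane 5, lane 6, lane 7.
lane 6 has just one choice, so lane 6 = 2. Remove 2 from lane 7.
No further eliminations apply; lane 7 can still be any of 3, 7.

3, 7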